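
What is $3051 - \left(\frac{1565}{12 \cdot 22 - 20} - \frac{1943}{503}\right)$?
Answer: $\frac{374142229}{122732} \approx 3048.4$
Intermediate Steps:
$3051 - \left(\frac{1565}{12 \cdot 22 - 20} - \frac{1943}{503}\right) = 3051 - \left(\frac{1565}{264 - 20} - \frac{1943}{503}\right) = 3051 - \left(\frac{1565}{244} - \frac{1943}{503}\right) = 3051 - \frac{313103}{122732} = \frac{374142229}{122732}$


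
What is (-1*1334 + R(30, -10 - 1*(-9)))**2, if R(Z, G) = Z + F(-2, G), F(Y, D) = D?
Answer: 1703025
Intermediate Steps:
R(Z, G) = G + Z (R(Z, G) = Z + G = G + Z)
(-1*1334 + R(30, -10 - 1*(-9)))**2 = (-1*1334 + ((-10 - 1*(-9)) + 30))**2 = (-1334 + ((-10 + 9) + 30))**2 = (-1334 + (-1 + 30))**2 = (-1334 + 29)**2 = (-1305)**2 = 1703025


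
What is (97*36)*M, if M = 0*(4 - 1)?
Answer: 0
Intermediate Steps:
M = 0 (M = 0*3 = 0)
(97*36)*M = (97*36)*0 = 3492*0 = 0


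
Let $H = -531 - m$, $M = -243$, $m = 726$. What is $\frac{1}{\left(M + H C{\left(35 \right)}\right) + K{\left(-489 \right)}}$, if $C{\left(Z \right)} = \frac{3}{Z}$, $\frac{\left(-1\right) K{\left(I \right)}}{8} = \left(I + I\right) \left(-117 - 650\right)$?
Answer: $- \frac{35}{210047556} \approx -1.6663 \cdot 10^{-7}$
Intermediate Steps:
$K{\left(I \right)} = 12272 I$ ($K{\left(I \right)} = - 8 \left(I + I\right) \left(-117 - 650\right) = - 8 \cdot 2 I \left(-767\right) = - 8 \left(- 1534 I\right) = 12272 I$)
$H = -1257$ ($H = -531 - 726 = -1257$)
$\frac{1}{\left(M + H C{\left(35 \right)}\right) + K{\left(-489 \right)}} = \frac{1}{\left(-243 - 1257 \cdot \frac{3}{35}\right) + 12272 \left(-489\right)} = \frac{1}{\left(-243 - 1257 \cdot 3 \cdot \frac{1}{35}\right) - 6001008} = \frac{1}{\left(-243 - \frac{3771}{35}\right) - 6001008} = \frac{1}{- \frac{12276}{35} - 6001008} = \frac{1}{- \frac{210047556}{35}} = - \frac{35}{210047556}$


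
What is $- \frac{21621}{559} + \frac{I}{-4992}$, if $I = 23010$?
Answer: $- \frac{1548649}{35776} \approx -43.287$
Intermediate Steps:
$- \frac{21621}{559} + \frac{I}{-4992} = - \frac{21621}{559} + \frac{23010}{-4992} = \left(-21621\right) \frac{1}{559} + 23010 \left(- \frac{1}{4992}\right) = - \frac{21621}{559} - \frac{295}{64} = - \frac{1548649}{35776}$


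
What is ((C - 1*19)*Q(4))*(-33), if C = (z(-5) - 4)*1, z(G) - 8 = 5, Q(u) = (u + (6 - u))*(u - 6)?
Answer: -3960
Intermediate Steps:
Q(u) = -36 + 6*u (Q(u) = 6*(-6 + u) = -36 + 6*u)
z(G) = 13 (z(G) = 8 + 5 = 13)
C = 9 (C = (13 - 4)*1 = 9*1 = 9)
((C - 1*19)*Q(4))*(-33) = ((9 - 1*19)*(-36 + 6*4))*(-33) = ((9 - 19)*(-36 + 24))*(-33) = -10*(-12)*(-33) = 120*(-33) = -3960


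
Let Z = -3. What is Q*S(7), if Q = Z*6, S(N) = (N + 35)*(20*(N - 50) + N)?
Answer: 644868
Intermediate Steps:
S(N) = (-1000 + 21*N)*(35 + N) (S(N) = (35 + N)*(20*(-50 + N) + N) = (35 + N)*((-1000 + 20*N) + N) = (35 + N)*(-1000 + 21*N) = (-1000 + 21*N)*(35 + N))
Q = -18 (Q = -3*6 = -18)
Q*S(7) = -18*(-35000 - 265*7 + 21*7**2) = -18*(-35000 - 1855 + 21*49) = -18*(-35000 - 1855 + 1029) = -18*(-35826) = 644868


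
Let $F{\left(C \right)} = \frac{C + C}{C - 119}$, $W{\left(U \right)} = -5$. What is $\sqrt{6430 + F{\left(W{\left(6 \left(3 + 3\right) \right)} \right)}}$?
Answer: $\frac{\sqrt{24717230}}{62} \approx 80.188$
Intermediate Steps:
$F{\left(C \right)} = \frac{2 C}{-119 + C}$
$\sqrt{6430 + F{\left(W{\left(6 \left(3 + 3\right) \right)} \right)}} = \sqrt{6430 + 2 \left(-5\right) \frac{1}{-119 - 5}} = \sqrt{6430 + 2 \left(-5\right) \frac{1}{-124}} = \sqrt{6430 + 2 \left(-5\right) \left(- \frac{1}{124}\right)} = \sqrt{6430 + \frac{5}{62}} = \sqrt{\frac{398665}{62}} = \frac{\sqrt{24717230}}{62}$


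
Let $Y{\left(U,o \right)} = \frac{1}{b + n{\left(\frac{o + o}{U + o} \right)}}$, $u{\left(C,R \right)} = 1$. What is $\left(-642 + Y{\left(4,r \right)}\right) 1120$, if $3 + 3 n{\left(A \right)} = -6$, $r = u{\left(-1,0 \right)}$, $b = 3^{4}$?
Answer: $- \frac{28042000}{39} \approx -7.1903 \cdot 10^{5}$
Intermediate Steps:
$b = 81$
$r = 1$
$n{\left(A \right)} = -3$ ($n{\left(A \right)} = -1 + \frac{1}{3} \left(-6\right) = -1 - 2 = -3$)
$Y{\left(U,o \right)} = \frac{1}{78}$ ($Y{\left(U,o \right)} = \frac{1}{81 - 3} = \frac{1}{78}$)
$\left(-642 + Y{\left(4,r \right)}\right) 1120 = \left(-642 + \frac{1}{78}\right) 1120 = \left(- \frac{50075}{78}\right) 1120 = - \frac{28042000}{39}$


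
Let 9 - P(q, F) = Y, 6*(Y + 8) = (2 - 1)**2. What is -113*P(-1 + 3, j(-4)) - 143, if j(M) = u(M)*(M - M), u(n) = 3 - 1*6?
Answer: -12271/6 ≈ -2045.2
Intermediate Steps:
u(n) = -3 (u(n) = 3 - 6 = -3)
j(M) = 0 (j(M) = -3*(M - M) = -3*0 = 0)
Y = -47/6 (Y = -8 + (2 - 1)**2/6 = -8 + (1/6)*1**2 = -8 + (1/6)*1 = -8 + 1/6 = -47/6 ≈ -7.8333)
P(q, F) = 101/6 (P(q, F) = 9 - 1*(-47/6) = 9 + 47/6 = 101/6)
-113*P(-1 + 3, j(-4)) - 143 = -113*101/6 - 143 = -11413/6 - 143 = -12271/6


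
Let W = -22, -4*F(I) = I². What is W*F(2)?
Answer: 22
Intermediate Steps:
F(I) = -I²/4
W*F(2) = -(-11)*2²/2 = -(-11)*4/2 = -22*(-1) = 22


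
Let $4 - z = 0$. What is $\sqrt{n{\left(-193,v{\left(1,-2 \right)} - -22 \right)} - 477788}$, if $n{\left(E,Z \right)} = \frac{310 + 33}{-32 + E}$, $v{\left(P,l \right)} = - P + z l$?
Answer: $\frac{i \sqrt{107502643}}{15} \approx 691.22 i$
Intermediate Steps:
$z = 4$ ($z = 4 - 0 = 4 + 0 = 4$)
$v{\left(P,l \right)} = - P + 4 l$
$n{\left(E,Z \right)} = \frac{343}{-32 + E}$
$\sqrt{n{\left(-193,v{\left(1,-2 \right)} - -22 \right)} - 477788} = \sqrt{\frac{343}{-32 - 193} - 477788} = \sqrt{\frac{343}{-225} - 477788} = \sqrt{343 \left(- \frac{1}{225}\right) - 477788} = \sqrt{- \frac{343}{225} - 477788} = \sqrt{- \frac{107502643}{225}} = \frac{i \sqrt{107502643}}{15}$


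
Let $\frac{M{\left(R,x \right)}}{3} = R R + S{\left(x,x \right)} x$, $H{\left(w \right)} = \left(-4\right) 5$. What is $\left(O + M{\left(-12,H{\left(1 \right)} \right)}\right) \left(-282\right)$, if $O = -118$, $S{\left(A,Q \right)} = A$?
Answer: $-426948$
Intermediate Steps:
$H{\left(w \right)} = -20$
$M{\left(R,x \right)} = 3 R^{2} + 3 x^{2}$ ($M{\left(R,x \right)} = 3 \left(R R + x x\right) = 3 \left(R^{2} + x^{2}\right) = 3 R^{2} + 3 x^{2}$)
$\left(O + M{\left(-12,H{\left(1 \right)} \right)}\right) \left(-282\right) = \left(-118 + \left(3 \left(-12\right)^{2} + 3 \left(-20\right)^{2}\right)\right) \left(-282\right) = \left(-118 + \left(3 \cdot 144 + 3 \cdot 400\right)\right) \left(-282\right) = \left(-118 + \left(432 + 1200\right)\right) \left(-282\right) = \left(-118 + 1632\right) \left(-282\right) = 1514 \left(-282\right) = -426948$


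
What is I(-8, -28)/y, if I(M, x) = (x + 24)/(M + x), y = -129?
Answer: -1/1161 ≈ -0.00086133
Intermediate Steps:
I(M, x) = (24 + x)/(M + x)
I(-8, -28)/y = ((24 - 28)/(-8 - 28))/(-129) = (-4/(-36))*(-1/129) = -1/36*(-4)*(-1/129) = (⅑)*(-1/129) = -1/1161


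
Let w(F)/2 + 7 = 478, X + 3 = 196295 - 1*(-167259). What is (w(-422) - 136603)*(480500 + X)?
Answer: -114504802711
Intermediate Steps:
X = 363551 (X = -3 + (196295 - 1*(-167259)) = -3 + (196295 + 167259) = -3 + 363554 = 363551)
w(F) = 942 (w(F) = -14 + 2*478 = -14 + 956 = 942)
(w(-422) - 136603)*(480500 + X) = (942 - 136603)*(480500 + 363551) = -135661*844051 = -114504802711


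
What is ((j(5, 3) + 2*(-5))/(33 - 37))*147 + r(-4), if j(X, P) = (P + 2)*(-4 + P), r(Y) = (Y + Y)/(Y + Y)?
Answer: 2209/4 ≈ 552.25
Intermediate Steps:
r(Y) = 1 (r(Y) = (2*Y)/((2*Y)) = (2*Y)*(1/(2*Y)) = 1)
j(X, P) = (-4 + P)*(2 + P) (j(X, P) = (2 + P)*(-4 + P) = (-4 + P)*(2 + P))
((j(5, 3) + 2*(-5))/(33 - 37))*147 + r(-4) = (((-8 + 3² - 2*3) + 2*(-5))/(33 - 37))*147 + 1 = (((-8 + 9 - 6) - 10)/(-4))*147 + 1 = ((-5 - 10)*(-¼))*147 + 1 = -15*(-¼)*147 + 1 = (15/4)*147 + 1 = 2205/4 + 1 = 2209/4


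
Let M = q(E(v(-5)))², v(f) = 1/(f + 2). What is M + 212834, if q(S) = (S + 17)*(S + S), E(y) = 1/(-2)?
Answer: 852425/4 ≈ 2.1311e+5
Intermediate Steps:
v(f) = 1/(2 + f)
E(y) = -½ (E(y) = 1*(-½) = -½)
q(S) = 2*S*(17 + S) (q(S) = (17 + S)*(2*S) = 2*S*(17 + S))
M = 1089/4 (M = (2*(-½)*(17 - ½))² = (2*(-½)*(33/2))² = (-33/2)² = 1089/4 ≈ 272.25)
M + 212834 = 1089/4 + 212834 = 852425/4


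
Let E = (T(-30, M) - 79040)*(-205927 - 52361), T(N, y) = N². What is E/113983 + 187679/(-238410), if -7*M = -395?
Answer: 4811718071915743/27174687030 ≈ 1.7707e+5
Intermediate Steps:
M = 395/7 (M = -⅐*(-395) = 395/7 ≈ 56.429)
E = 20182624320 (E = ((-30)² - 79040)*(-205927 - 52361) = (900 - 79040)*(-258288) = -78140*(-258288) = 20182624320)
E/113983 + 187679/(-238410) = 20182624320/113983 + 187679/(-238410) = 20182624320*(1/113983) + 187679*(-1/238410) = 20182624320/113983 - 187679/238410 = 4811718071915743/27174687030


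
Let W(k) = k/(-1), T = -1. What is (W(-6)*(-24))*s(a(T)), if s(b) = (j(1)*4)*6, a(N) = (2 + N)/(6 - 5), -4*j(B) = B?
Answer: 864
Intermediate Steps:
j(B) = -B/4
W(k) = -k (W(k) = k*(-1) = -k)
a(N) = 2 + N (a(N) = (2 + N)/1 = (2 + N)*1 = 2 + N)
s(b) = -6 (s(b) = (-¼*1*4)*6 = -¼*4*6 = -1*6 = -6)
(W(-6)*(-24))*s(a(T)) = (-1*(-6)*(-24))*(-6) = (6*(-24))*(-6) = -144*(-6) = 864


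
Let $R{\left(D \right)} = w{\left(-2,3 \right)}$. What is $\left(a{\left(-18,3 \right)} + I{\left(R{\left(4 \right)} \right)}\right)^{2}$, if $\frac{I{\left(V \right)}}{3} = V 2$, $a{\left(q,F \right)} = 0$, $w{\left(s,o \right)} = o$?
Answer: $324$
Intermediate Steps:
$R{\left(D \right)} = 3$
$I{\left(V \right)} = 6 V$ ($I{\left(V \right)} = 3 V 2 = 3 \cdot 2 V = 6 V$)
$\left(a{\left(-18,3 \right)} + I{\left(R{\left(4 \right)} \right)}\right)^{2} = \left(0 + 6 \cdot 3\right)^{2} = \left(0 + 18\right)^{2} = 18^{2} = 324$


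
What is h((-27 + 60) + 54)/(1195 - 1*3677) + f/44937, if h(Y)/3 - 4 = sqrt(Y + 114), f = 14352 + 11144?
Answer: 31370914/55766817 - 3*sqrt(201)/2482 ≈ 0.54540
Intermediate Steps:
f = 25496
h(Y) = 12 + 3*sqrt(114 + Y) (h(Y) = 12 + 3*sqrt(Y + 114) = 12 + 3*sqrt(114 + Y))
h((-27 + 60) + 54)/(1195 - 1*3677) + f/44937 = (12 + 3*sqrt(114 + ((-27 + 60) + 54)))/(1195 - 1*3677) + 25496/44937 = (12 + 3*sqrt(114 + (33 + 54)))/(1195 - 3677) + 25496*(1/44937) = (12 + 3*sqrt(114 + 87))/(-2482) + 25496/44937 = (12 + 3*sqrt(201))*(-1/2482) + 25496/44937 = (-6/1241 - 3*sqrt(201)/2482) + 25496/44937 = 31370914/55766817 - 3*sqrt(201)/2482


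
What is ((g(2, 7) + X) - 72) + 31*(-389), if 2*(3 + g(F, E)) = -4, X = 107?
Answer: -12029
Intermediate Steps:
g(F, E) = -5 (g(F, E) = -3 + (½)*(-4) = -3 - 2 = -5)
((g(2, 7) + X) - 72) + 31*(-389) = ((-5 + 107) - 72) + 31*(-389) = (102 - 72) - 12059 = 30 - 12059 = -12029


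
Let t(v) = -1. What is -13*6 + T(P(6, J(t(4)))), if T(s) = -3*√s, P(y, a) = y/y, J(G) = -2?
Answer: -81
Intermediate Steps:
P(y, a) = 1
-13*6 + T(P(6, J(t(4)))) = -13*6 - 3*√1 = -78 - 3*1 = -78 - 3 = -81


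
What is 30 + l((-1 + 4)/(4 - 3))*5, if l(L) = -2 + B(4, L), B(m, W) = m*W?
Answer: 80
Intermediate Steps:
B(m, W) = W*m
l(L) = -2 + 4*L (l(L) = -2 + L*4 = -2 + 4*L)
30 + l((-1 + 4)/(4 - 3))*5 = 30 + (-2 + 4*((-1 + 4)/(4 - 3)))*5 = 30 + (-2 + 4*(3/1))*5 = 30 + (-2 + 4*(3*1))*5 = 30 + (-2 + 4*3)*5 = 30 + (-2 + 12)*5 = 30 + 10*5 = 30 + 50 = 80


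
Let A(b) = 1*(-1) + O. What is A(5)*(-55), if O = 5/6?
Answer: 55/6 ≈ 9.1667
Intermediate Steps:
O = ⅚ (O = 5*(⅙) = ⅚ ≈ 0.83333)
A(b) = -⅙ (A(b) = 1*(-1) + ⅚ = -1 + ⅚ = -⅙)
A(5)*(-55) = -⅙*(-55) = 55/6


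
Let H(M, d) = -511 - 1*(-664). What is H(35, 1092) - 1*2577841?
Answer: -2577688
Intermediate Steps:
H(M, d) = 153 (H(M, d) = -511 + 664 = 153)
H(35, 1092) - 1*2577841 = 153 - 1*2577841 = 153 - 2577841 = -2577688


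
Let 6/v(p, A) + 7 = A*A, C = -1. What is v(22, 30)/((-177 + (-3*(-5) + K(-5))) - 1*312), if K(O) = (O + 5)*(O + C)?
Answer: -1/70547 ≈ -1.4175e-5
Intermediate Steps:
v(p, A) = 6/(-7 + A**2) (v(p, A) = 6/(-7 + A*A) = 6/(-7 + A**2))
K(O) = (-1 + O)*(5 + O) (K(O) = (O + 5)*(O - 1) = (5 + O)*(-1 + O) = (-1 + O)*(5 + O))
v(22, 30)/((-177 + (-3*(-5) + K(-5))) - 1*312) = (6/(-7 + 30**2))/((-177 + (-3*(-5) + (-5 + (-5)**2 + 4*(-5)))) - 1*312) = (6/(-7 + 900))/((-177 + (15 + (-5 + 25 - 20))) - 312) = (6/893)/((-177 + (15 + 0)) - 312) = (6*(1/893))/((-177 + 15) - 312) = 6/(893*(-162 - 312)) = (6/893)/(-474) = (6/893)*(-1/474) = -1/70547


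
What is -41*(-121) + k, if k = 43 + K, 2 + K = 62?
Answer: 5064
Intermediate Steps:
K = 60 (K = -2 + 62 = 60)
k = 103 (k = 43 + 60 = 103)
-41*(-121) + k = -41*(-121) + 103 = 4961 + 103 = 5064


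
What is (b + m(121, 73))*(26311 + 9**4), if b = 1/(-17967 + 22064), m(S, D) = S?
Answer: 16295899536/4097 ≈ 3.9775e+6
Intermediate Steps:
b = 1/4097 ≈ 0.00024408
(b + m(121, 73))*(26311 + 9**4) = (1/4097 + 121)*(26311 + 9**4) = 495738*(26311 + 6561)/4097 = (495738/4097)*32872 = 16295899536/4097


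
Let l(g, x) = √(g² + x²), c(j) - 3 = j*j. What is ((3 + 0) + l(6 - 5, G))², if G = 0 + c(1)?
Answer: (3 + √17)² ≈ 50.739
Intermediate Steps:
c(j) = 3 + j² (c(j) = 3 + j*j = 3 + j²)
G = 4 (G = 0 + (3 + 1²) = 0 + (3 + 1) = 0 + 4 = 4)
((3 + 0) + l(6 - 5, G))² = ((3 + 0) + √((6 - 5)² + 4²))² = (3 + √(1² + 16))² = (3 + √(1 + 16))² = (3 + √17)²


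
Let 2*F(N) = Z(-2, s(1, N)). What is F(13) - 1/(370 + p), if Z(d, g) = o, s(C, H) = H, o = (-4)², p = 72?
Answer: 3535/442 ≈ 7.9977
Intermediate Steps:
o = 16
Z(d, g) = 16
F(N) = 8 (F(N) = (½)*16 = 8)
F(13) - 1/(370 + p) = 8 - 1/(370 + 72) = 8 - 1/442 = 3535/442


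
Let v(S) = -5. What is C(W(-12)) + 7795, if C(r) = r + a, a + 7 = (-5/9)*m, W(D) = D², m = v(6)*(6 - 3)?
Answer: 23821/3 ≈ 7940.3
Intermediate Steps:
m = -15 (m = -5*(6 - 3) = -5*3 = -15)
a = 4/3 (a = -7 - 5/9*(-15) = -7 + 25/3 = 4/3 ≈ 1.3333)
C(r) = 4/3 + r (C(r) = r + 4/3 = 4/3 + r)
C(W(-12)) + 7795 = (4/3 + (-12)²) + 7795 = (4/3 + 144) + 7795 = 436/3 + 7795 = 23821/3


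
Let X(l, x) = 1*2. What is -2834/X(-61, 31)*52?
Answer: -73684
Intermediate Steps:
X(l, x) = 2
-2834/X(-61, 31)*52 = -2834/2*52 = -2834*1/2*52 = -1417*52 = -73684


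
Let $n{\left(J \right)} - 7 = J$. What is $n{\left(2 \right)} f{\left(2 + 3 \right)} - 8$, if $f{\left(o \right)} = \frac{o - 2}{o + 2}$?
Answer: $- \frac{29}{7} \approx -4.1429$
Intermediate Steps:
$n{\left(J \right)} = 7 + J$
$f{\left(o \right)} = \frac{-2 + o}{2 + o}$
$n{\left(2 \right)} f{\left(2 + 3 \right)} - 8 = \left(7 + 2\right) \frac{-2 + \left(2 + 3\right)}{2 + \left(2 + 3\right)} - 8 = 9 \frac{-2 + 5}{2 + 5} - 8 = 9 \cdot \frac{1}{7} \cdot 3 - 8 = 9 \cdot \frac{3}{7} - 8 = \frac{27}{7} - 8 = - \frac{29}{7}$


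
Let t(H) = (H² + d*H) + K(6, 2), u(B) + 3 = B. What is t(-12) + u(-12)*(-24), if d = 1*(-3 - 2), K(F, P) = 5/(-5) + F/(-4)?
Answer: 1123/2 ≈ 561.50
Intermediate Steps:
K(F, P) = -1 - F/4 (K(F, P) = 5*(-⅕) + F*(-¼) = -1 - F/4)
d = -5 (d = 1*(-5) = -5)
u(B) = -3 + B
t(H) = -5/2 + H² - 5*H (t(H) = (H² - 5*H) + (-1 - ¼*6) = (H² - 5*H) + (-1 - 3/2) = (H² - 5*H) - 5/2 = -5/2 + H² - 5*H)
t(-12) + u(-12)*(-24) = (-5/2 + (-12)² - 5*(-12)) + (-3 - 12)*(-24) = (-5/2 + 144 + 60) - 15*(-24) = 403/2 + 360 = 1123/2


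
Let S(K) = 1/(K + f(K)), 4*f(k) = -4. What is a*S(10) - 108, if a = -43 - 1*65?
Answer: -120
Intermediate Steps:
f(k) = -1 (f(k) = (1/4)*(-4) = -1)
a = -108 (a = -43 - 65 = -108)
S(K) = 1/(-1 + K) (S(K) = 1/(K - 1) = 1/(-1 + K))
a*S(10) - 108 = -108/(-1 + 10) - 108 = -108/9 - 108 = -108*1/9 - 108 = -12 - 108 = -120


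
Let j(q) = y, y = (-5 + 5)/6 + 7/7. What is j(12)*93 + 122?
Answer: 215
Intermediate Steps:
y = 1 (y = 0*(⅙) + 7*(⅐) = 0 + 1 = 1)
j(q) = 1
j(12)*93 + 122 = 1*93 + 122 = 93 + 122 = 215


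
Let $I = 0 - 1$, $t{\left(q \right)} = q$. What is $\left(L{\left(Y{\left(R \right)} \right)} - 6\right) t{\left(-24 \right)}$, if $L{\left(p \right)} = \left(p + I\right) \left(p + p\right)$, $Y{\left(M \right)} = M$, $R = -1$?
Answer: $48$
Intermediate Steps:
$I = -1$
$L{\left(p \right)} = 2 p \left(-1 + p\right)$ ($L{\left(p \right)} = \left(p - 1\right) \left(p + p\right) = \left(-1 + p\right) 2 p = 2 p \left(-1 + p\right)$)
$\left(L{\left(Y{\left(R \right)} \right)} - 6\right) t{\left(-24 \right)} = \left(2 \left(-1\right) \left(-1 - 1\right) - 6\right) \left(-24\right) = \left(2 \left(-1\right) \left(-2\right) - 6\right) \left(-24\right) = \left(4 - 6\right) \left(-24\right) = \left(-2\right) \left(-24\right) = 48$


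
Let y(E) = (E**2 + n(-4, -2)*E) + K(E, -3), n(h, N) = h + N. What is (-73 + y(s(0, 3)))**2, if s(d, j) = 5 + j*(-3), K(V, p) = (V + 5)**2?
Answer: 1024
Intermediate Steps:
K(V, p) = (5 + V)**2
s(d, j) = 5 - 3*j
n(h, N) = N + h
y(E) = E**2 + (5 + E)**2 - 6*E (y(E) = (E**2 + (-2 - 4)*E) + (5 + E)**2 = (E**2 - 6*E) + (5 + E)**2 = E**2 + (5 + E)**2 - 6*E)
(-73 + y(s(0, 3)))**2 = (-73 + (25 + 2*(5 - 3*3)**2 + 4*(5 - 3*3)))**2 = (-73 + (25 + 2*(5 - 9)**2 + 4*(5 - 9)))**2 = (-73 + (25 + 2*(-4)**2 + 4*(-4)))**2 = (-73 + (25 + 2*16 - 16))**2 = (-73 + (25 + 32 - 16))**2 = (-73 + 41)**2 = (-32)**2 = 1024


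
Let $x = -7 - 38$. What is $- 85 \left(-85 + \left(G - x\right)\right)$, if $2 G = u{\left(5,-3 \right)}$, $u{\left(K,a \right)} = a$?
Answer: $\frac{7055}{2} \approx 3527.5$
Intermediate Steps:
$x = -45$
$G = - \frac{3}{2}$ ($G = \frac{1}{2} \left(-3\right) = - \frac{3}{2} \approx -1.5$)
$- 85 \left(-85 + \left(G - x\right)\right) = - 85 \left(-85 - - \frac{87}{2}\right) = - 85 \left(-85 + \left(- \frac{3}{2} + 45\right)\right) = - 85 \left(-85 + \frac{87}{2}\right) = \left(-85\right) \left(- \frac{83}{2}\right) = \frac{7055}{2}$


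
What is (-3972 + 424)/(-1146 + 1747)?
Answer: -3548/601 ≈ -5.9035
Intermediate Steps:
(-3972 + 424)/(-1146 + 1747) = -3548/601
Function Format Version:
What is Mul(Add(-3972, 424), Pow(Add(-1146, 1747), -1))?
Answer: Rational(-3548, 601) ≈ -5.9035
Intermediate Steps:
Mul(Add(-3972, 424), Pow(Add(-1146, 1747), -1)) = Mul(-3548, Pow(601, -1)) = Mul(-3548, Rational(1, 601)) = Rational(-3548, 601)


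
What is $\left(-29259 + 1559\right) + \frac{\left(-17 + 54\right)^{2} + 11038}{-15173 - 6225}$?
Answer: $- \frac{592737007}{21398} \approx -27701.0$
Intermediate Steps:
$\left(-29259 + 1559\right) + \frac{\left(-17 + 54\right)^{2} + 11038}{-15173 - 6225} = -27700 + \frac{37^{2} + 11038}{-21398} = -27700 + \left(1369 + 11038\right) \left(- \frac{1}{21398}\right) = -27700 + 12407 \left(- \frac{1}{21398}\right) = -27700 - \frac{12407}{21398} = - \frac{592737007}{21398}$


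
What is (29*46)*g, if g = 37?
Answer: 49358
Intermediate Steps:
(29*46)*g = (29*46)*37 = 1334*37 = 49358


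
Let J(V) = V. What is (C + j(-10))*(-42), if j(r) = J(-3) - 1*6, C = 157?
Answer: -6216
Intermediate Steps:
j(r) = -9 (j(r) = -3 - 1*6 = -3 - 6 = -9)
(C + j(-10))*(-42) = (157 - 9)*(-42) = 148*(-42) = -6216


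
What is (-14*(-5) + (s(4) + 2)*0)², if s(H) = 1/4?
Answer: 4900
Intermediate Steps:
s(H) = ¼
(-14*(-5) + (s(4) + 2)*0)² = (-14*(-5) + (¼ + 2)*0)² = (70 + (9/4)*0)² = (70 + 0)² = 70² = 4900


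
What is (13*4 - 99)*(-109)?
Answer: 5123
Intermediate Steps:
(13*4 - 99)*(-109) = (52 - 99)*(-109) = -47*(-109) = 5123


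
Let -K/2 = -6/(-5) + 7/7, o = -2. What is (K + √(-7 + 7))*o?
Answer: 44/5 ≈ 8.8000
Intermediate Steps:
K = -22/5 (K = -2*(-6/(-5) + 7/7) = -2*(-6*(-⅕) + 7*(⅐)) = -2*(6/5 + 1) = -2*11/5 = -22/5 ≈ -4.4000)
(K + √(-7 + 7))*o = (-22/5 + √(-7 + 7))*(-2) = (-22/5 + √0)*(-2) = (-22/5 + 0)*(-2) = -22/5*(-2) = 44/5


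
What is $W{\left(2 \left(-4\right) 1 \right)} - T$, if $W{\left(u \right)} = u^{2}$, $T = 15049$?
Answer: $-14985$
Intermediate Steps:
$W{\left(2 \left(-4\right) 1 \right)} - T = \left(2 \left(-4\right) 1\right)^{2} - 15049 = \left(\left(-8\right) 1\right)^{2} - 15049 = \left(-8\right)^{2} - 15049 = 64 - 15049 = -14985$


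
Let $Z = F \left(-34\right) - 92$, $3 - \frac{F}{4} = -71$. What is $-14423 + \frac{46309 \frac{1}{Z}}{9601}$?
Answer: $- \frac{1406354411097}{97507756} \approx -14423.0$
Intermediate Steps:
$F = 296$ ($F = 12 - -284 = 12 + 284 = 296$)
$Z = -10156$ ($Z = 296 \left(-34\right) - 92 = -10064 - 92 = -10156$)
$-14423 + \frac{46309 \frac{1}{Z}}{9601} = -14423 + \frac{46309 \frac{1}{-10156}}{9601} = -14423 + 46309 \left(- \frac{1}{10156}\right) \frac{1}{9601} = -14423 - \frac{46309}{97507756} = - \frac{1406354411097}{97507756}$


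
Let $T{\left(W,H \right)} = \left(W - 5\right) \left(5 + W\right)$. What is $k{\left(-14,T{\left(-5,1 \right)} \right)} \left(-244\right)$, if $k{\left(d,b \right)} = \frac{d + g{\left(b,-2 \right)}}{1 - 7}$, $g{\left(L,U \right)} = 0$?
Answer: $- \frac{1708}{3} \approx -569.33$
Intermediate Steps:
$T{\left(W,H \right)} = \left(-5 + W\right) \left(5 + W\right)$
$k{\left(d,b \right)} = - \frac{d}{6}$ ($k{\left(d,b \right)} = \frac{d + 0}{1 - 7} = \frac{d}{-6} = d \left(- \frac{1}{6}\right) = - \frac{d}{6}$)
$k{\left(-14,T{\left(-5,1 \right)} \right)} \left(-244\right) = \left(- \frac{1}{6}\right) \left(-14\right) \left(-244\right) = \frac{7}{3} \left(-244\right) = - \frac{1708}{3}$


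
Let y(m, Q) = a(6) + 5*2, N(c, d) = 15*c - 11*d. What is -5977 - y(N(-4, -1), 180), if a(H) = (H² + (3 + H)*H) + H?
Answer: -6083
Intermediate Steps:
N(c, d) = -11*d + 15*c
a(H) = H + H² + H*(3 + H) (a(H) = (H² + H*(3 + H)) + H = H + H² + H*(3 + H))
y(m, Q) = 106 (y(m, Q) = 2*6*(2 + 6) + 5*2 = 2*6*8 + 10 = 96 + 10 = 106)
-5977 - y(N(-4, -1), 180) = -5977 - 1*106 = -5977 - 106 = -6083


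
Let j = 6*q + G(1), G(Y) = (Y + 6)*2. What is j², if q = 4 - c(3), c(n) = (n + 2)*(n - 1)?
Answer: 484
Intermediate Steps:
c(n) = (-1 + n)*(2 + n) (c(n) = (2 + n)*(-1 + n) = (-1 + n)*(2 + n))
q = -6 (q = 4 - (-2 + 3 + 3²) = 4 - (-2 + 3 + 9) = 4 - 1*10 = 4 - 10 = -6)
G(Y) = 12 + 2*Y (G(Y) = (6 + Y)*2 = 12 + 2*Y)
j = -22 (j = 6*(-6) + (12 + 2*1) = -36 + (12 + 2) = -36 + 14 = -22)
j² = (-22)² = 484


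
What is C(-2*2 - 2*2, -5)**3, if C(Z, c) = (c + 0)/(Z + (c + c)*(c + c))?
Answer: -125/778688 ≈ -0.00016053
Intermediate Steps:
C(Z, c) = c/(Z + 4*c**2) (C(Z, c) = c/(Z + (2*c)*(2*c)) = c/(Z + 4*c**2))
C(-2*2 - 2*2, -5)**3 = (-5/((-2*2 - 2*2) + 4*(-5)**2))**3 = (-5/((-4 - 4) + 4*25))**3 = (-5/(-8 + 100))**3 = (-5/92)**3 = -125/778688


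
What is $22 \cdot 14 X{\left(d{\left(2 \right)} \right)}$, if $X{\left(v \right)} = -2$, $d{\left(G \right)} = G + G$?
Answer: $-616$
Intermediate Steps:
$d{\left(G \right)} = 2 G$
$22 \cdot 14 X{\left(d{\left(2 \right)} \right)} = 22 \cdot 14 \left(-2\right) = 308 \left(-2\right) = -616$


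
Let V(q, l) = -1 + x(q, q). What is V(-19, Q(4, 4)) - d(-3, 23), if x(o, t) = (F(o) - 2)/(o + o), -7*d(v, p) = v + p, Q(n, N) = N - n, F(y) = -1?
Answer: 515/266 ≈ 1.9361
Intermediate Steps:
d(v, p) = -p/7 - v/7 (d(v, p) = -(v + p)/7 = -(p + v)/7 = -p/7 - v/7)
x(o, t) = -3/(2*o) (x(o, t) = (-1 - 2)/(o + o) = -3*1/(2*o) = -3/(2*o))
V(q, l) = -1 - 3/(2*q)
V(-19, Q(4, 4)) - d(-3, 23) = (-3/2 - 1*(-19))/(-19) - (-⅐*23 - ⅐*(-3)) = -(-3/2 + 19)/19 - (-23/7 + 3/7) = -1/19*35/2 - 1*(-20/7) = -35/38 + 20/7 = 515/266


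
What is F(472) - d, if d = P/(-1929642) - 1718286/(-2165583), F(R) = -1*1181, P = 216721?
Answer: -1646003014916345/1392933303762 ≈ -1181.7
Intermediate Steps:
F(R) = -1181
d = 948783173423/1392933303762 (d = 216721/(-1929642) - 1718286/(-2165583) = 216721*(-1/1929642) - 1718286*(-1/2165583) = -216721/1929642 + 572762/721861 = 948783173423/1392933303762 ≈ 0.68114)
F(472) - d = -1181 - 1*948783173423/1392933303762 = -1181 - 948783173423/1392933303762 = -1646003014916345/1392933303762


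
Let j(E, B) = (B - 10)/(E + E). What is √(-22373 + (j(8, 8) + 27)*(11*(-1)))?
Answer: 7*I*√7402/4 ≈ 150.56*I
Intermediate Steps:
j(E, B) = (-10 + B)/(2*E) (j(E, B) = (-10 + B)/((2*E)) = (-10 + B)*(1/(2*E)) = (-10 + B)/(2*E))
√(-22373 + (j(8, 8) + 27)*(11*(-1))) = √(-22373 + ((½)*(-10 + 8)/8 + 27)*(11*(-1))) = √(-22373 + ((½)*(⅛)*(-2) + 27)*(-11)) = √(-22373 + (-⅛ + 27)*(-11)) = √(-22373 + (215/8)*(-11)) = √(-22373 - 2365/8) = √(-181349/8) = 7*I*√7402/4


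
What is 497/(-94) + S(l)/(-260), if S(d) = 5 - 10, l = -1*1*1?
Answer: -12875/2444 ≈ -5.2680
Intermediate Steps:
l = -1 (l = -1*1 = -1)
S(d) = -5
497/(-94) + S(l)/(-260) = 497/(-94) - 5/(-260) = 497*(-1/94) - 5*(-1/260) = -497/94 + 1/52 = -12875/2444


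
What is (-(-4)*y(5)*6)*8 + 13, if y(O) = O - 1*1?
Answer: 781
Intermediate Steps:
y(O) = -1 + O (y(O) = O - 1 = -1 + O)
(-(-4)*y(5)*6)*8 + 13 = (-(-4)*(-1 + 5)*6)*8 + 13 = (-(-4)*4*6)*8 + 13 = (-4*(-4)*6)*8 + 13 = (16*6)*8 + 13 = 96*8 + 13 = 768 + 13 = 781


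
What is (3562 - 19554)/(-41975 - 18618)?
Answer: 15992/60593 ≈ 0.26393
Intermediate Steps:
(3562 - 19554)/(-41975 - 18618) = -15992/(-60593) = -15992*(-1/60593) = 15992/60593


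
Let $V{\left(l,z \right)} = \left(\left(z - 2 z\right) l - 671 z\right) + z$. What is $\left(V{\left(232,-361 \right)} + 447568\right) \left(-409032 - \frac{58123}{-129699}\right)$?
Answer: $- \frac{4557609970577950}{14411} \approx -3.1626 \cdot 10^{11}$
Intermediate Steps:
$V{\left(l,z \right)} = - 670 z - l z$ ($V{\left(l,z \right)} = \left(- z l - 671 z\right) + z = \left(- l z - 671 z\right) + z = \left(- 671 z - l z\right) + z = - 670 z - l z$)
$\left(V{\left(232,-361 \right)} + 447568\right) \left(-409032 - \frac{58123}{-129699}\right) = \left(\left(-1\right) \left(-361\right) \left(670 + 232\right) + 447568\right) \left(-409032 - \frac{58123}{-129699}\right) = \left(\left(-1\right) \left(-361\right) 902 + 447568\right) \left(-409032 - - \frac{58123}{129699}\right) = \left(325622 + 447568\right) \left(-409032 + \frac{58123}{129699}\right) = 773190 \left(- \frac{53050983245}{129699}\right) = - \frac{4557609970577950}{14411}$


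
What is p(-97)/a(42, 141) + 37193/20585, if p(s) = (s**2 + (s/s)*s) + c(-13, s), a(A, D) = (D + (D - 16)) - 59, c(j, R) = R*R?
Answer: 17090032/185265 ≈ 92.246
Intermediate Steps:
c(j, R) = R**2
a(A, D) = -75 + 2*D (a(A, D) = (D + (-16 + D)) - 59 = (-16 + 2*D) - 59 = -75 + 2*D)
p(s) = s + 2*s**2 (p(s) = (s**2 + (s/s)*s) + s**2 = (s**2 + 1*s) + s**2 = (s**2 + s) + s**2 = (s + s**2) + s**2 = s + 2*s**2)
p(-97)/a(42, 141) + 37193/20585 = (-97*(1 + 2*(-97)))/(-75 + 2*141) + 37193/20585 = (-97*(1 - 194))/(-75 + 282) + 37193*(1/20585) = -97*(-193)/207 + 37193/20585 = 18721*(1/207) + 37193/20585 = 18721/207 + 37193/20585 = 17090032/185265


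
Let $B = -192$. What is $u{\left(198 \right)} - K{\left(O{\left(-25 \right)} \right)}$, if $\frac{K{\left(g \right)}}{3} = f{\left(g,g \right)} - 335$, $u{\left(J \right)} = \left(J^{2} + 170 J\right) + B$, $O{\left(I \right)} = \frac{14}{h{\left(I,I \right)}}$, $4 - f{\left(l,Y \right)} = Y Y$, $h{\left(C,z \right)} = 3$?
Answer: $\frac{221191}{3} \approx 73730.0$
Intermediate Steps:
$f{\left(l,Y \right)} = 4 - Y^{2}$ ($f{\left(l,Y \right)} = 4 - Y Y = 4 - Y^{2}$)
$O{\left(I \right)} = \frac{14}{3}$
$u{\left(J \right)} = -192 + J^{2} + 170 J$ ($u{\left(J \right)} = \left(J^{2} + 170 J\right) - 192 = -192 + J^{2} + 170 J$)
$K{\left(g \right)} = -993 - 3 g^{2}$ ($K{\left(g \right)} = 3 \left(\left(4 - g^{2}\right) - 335\right) = 3 \left(-331 - g^{2}\right) = -993 - 3 g^{2}$)
$u{\left(198 \right)} - K{\left(O{\left(-25 \right)} \right)} = \left(-192 + 198^{2} + 170 \cdot 198\right) - \left(-993 - 3 \left(\frac{14}{3}\right)^{2}\right) = \left(-192 + 39204 + 33660\right) - \left(-993 - \frac{196}{3}\right) = 72672 - \left(-993 - \frac{196}{3}\right) = 72672 - - \frac{3175}{3} = 72672 + \frac{3175}{3} = \frac{221191}{3}$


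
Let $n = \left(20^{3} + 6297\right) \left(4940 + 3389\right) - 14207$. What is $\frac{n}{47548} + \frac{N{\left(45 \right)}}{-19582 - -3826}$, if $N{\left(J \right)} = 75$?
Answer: $\frac{156332712203}{62430524} \approx 2504.1$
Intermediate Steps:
$n = 119065506$ ($n = \left(8000 + 6297\right) 8329 - 14207 = 14297 \cdot 8329 - 14207 = 119079713 - 14207 = 119065506$)
$\frac{n}{47548} + \frac{N{\left(45 \right)}}{-19582 - -3826} = \frac{119065506}{47548} + \frac{75}{-19582 - -3826} = 119065506 \cdot \frac{1}{47548} + \frac{75}{-19582 + 3826} = \frac{59532753}{23774} + \frac{75}{-15756} = \frac{59532753}{23774} + 75 \left(- \frac{1}{15756}\right) = \frac{59532753}{23774} - \frac{25}{5252} = \frac{156332712203}{62430524}$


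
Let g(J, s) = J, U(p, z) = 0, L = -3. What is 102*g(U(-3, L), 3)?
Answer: 0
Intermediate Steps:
102*g(U(-3, L), 3) = 102*0 = 0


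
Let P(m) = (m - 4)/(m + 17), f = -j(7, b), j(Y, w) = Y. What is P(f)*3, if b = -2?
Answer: -33/10 ≈ -3.3000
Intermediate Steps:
f = -7 (f = -1*7 = -7)
P(m) = (-4 + m)/(17 + m)
P(f)*3 = ((-4 - 7)/(17 - 7))*3 = (-11/10)*3 = ((⅒)*(-11))*3 = -11/10*3 = -33/10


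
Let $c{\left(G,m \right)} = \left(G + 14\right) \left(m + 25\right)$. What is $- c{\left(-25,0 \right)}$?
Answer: $275$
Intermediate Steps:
$c{\left(G,m \right)} = \left(14 + G\right) \left(25 + m\right)$
$- c{\left(-25,0 \right)} = - (350 + 14 \cdot 0 + 25 \left(-25\right) - 0) = - (350 + 0 - 625 + 0) = \left(-1\right) \left(-275\right) = 275$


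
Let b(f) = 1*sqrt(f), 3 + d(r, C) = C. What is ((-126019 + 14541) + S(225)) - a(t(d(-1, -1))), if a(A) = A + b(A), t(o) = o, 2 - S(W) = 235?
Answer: -111707 - 2*I ≈ -1.1171e+5 - 2.0*I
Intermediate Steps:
d(r, C) = -3 + C
S(W) = -233 (S(W) = 2 - 1*235 = 2 - 235 = -233)
b(f) = sqrt(f)
a(A) = A + sqrt(A)
((-126019 + 14541) + S(225)) - a(t(d(-1, -1))) = ((-126019 + 14541) - 233) - ((-3 - 1) + sqrt(-3 - 1)) = (-111478 - 233) - (-4 + sqrt(-4)) = -111711 - (-4 + 2*I) = -111711 + (4 - 2*I) = -111707 - 2*I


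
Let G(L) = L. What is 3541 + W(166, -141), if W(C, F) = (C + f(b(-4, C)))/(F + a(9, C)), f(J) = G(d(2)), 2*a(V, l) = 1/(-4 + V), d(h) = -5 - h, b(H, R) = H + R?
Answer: 4987679/1409 ≈ 3539.9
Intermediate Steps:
a(V, l) = 1/(2*(-4 + V))
f(J) = -7 (f(J) = -5 - 1*2 = -5 - 2 = -7)
W(C, F) = (-7 + C)/(⅒ + F) (W(C, F) = (C - 7)/(F + 1/(2*(-4 + 9))) = (-7 + C)/(F + (½)/5) = (-7 + C)/(F + (½)*(⅕)) = (-7 + C)/(F + ⅒) = (-7 + C)/(⅒ + F))
3541 + W(166, -141) = 3541 + 10*(-7 + 166)/(1 + 10*(-141)) = 3541 + 10*159/(1 - 1410) = 3541 + 10*159/(-1409) = 3541 + 10*(-1/1409)*159 = 3541 - 1590/1409 = 4987679/1409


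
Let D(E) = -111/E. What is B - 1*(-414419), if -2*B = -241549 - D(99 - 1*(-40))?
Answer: 74391841/139 ≈ 5.3519e+5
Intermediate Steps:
B = 16787600/139 (B = -(-241549 - (-111)/(99 - 1*(-40)))/2 = -(-241549 - (-111)/(99 + 40))/2 = -(-241549 - (-111)/139)/2 = -(-241549 - 1*(-111/139))/2 = -(-241549 + 111/139)/2 = -½*(-33575200/139) = 16787600/139 ≈ 1.2077e+5)
B - 1*(-414419) = 16787600/139 - 1*(-414419) = 16787600/139 + 414419 = 74391841/139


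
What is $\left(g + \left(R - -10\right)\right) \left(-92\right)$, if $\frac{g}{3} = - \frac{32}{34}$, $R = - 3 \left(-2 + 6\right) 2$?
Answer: $\frac{26312}{17} \approx 1547.8$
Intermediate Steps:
$R = -24$ ($R = \left(-3\right) 4 \cdot 2 = \left(-12\right) 2 = -24$)
$g = - \frac{48}{17}$ ($g = 3 \left(- \frac{32}{34}\right) = 3 \left(\left(-32\right) \frac{1}{34}\right) = 3 \left(- \frac{16}{17}\right) = - \frac{48}{17} \approx -2.8235$)
$\left(g + \left(R - -10\right)\right) \left(-92\right) = \left(- \frac{48}{17} - 14\right) \left(-92\right) = \left(- \frac{286}{17}\right) \left(-92\right) = \frac{26312}{17}$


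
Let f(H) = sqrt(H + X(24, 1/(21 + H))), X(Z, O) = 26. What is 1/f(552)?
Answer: sqrt(2)/34 ≈ 0.041595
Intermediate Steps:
f(H) = sqrt(26 + H) (f(H) = sqrt(H + 26) = sqrt(26 + H))
1/f(552) = 1/(sqrt(26 + 552)) = 1/(sqrt(578)) = 1/(17*sqrt(2)) = sqrt(2)/34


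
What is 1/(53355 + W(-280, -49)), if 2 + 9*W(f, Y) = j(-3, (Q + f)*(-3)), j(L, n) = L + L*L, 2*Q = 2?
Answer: 9/480199 ≈ 1.8742e-5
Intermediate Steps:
Q = 1 (Q = (½)*2 = 1)
j(L, n) = L + L²
W(f, Y) = 4/9 (W(f, Y) = -2/9 + (-3*(1 - 3))/9 = -2/9 + (-3*(-2))/9 = -2/9 + (⅑)*6 = -2/9 + ⅔ = 4/9)
1/(53355 + W(-280, -49)) = 1/(53355 + 4/9) = 1/(480199/9) = 9/480199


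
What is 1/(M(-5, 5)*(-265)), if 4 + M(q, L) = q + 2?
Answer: 1/1855 ≈ 0.00053908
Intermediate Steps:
M(q, L) = -2 + q (M(q, L) = -4 + (q + 2) = -4 + (2 + q) = -2 + q)
1/(M(-5, 5)*(-265)) = 1/((-2 - 5)*(-265)) = 1/(-7*(-265)) = 1/1855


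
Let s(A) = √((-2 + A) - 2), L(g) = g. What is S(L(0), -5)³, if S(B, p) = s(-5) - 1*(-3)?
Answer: -54 + 54*I ≈ -54.0 + 54.0*I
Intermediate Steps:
s(A) = √(-4 + A)
S(B, p) = 3 + 3*I (S(B, p) = √(-4 - 5) - 1*(-3) = √(-9) + 3 = 3*I + 3 = 3 + 3*I)
S(L(0), -5)³ = (3 + 3*I)³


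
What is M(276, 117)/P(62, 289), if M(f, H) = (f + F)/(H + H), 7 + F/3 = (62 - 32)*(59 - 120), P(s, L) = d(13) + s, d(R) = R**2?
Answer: -1745/18018 ≈ -0.096848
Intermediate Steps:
P(s, L) = 169 + s (P(s, L) = 13**2 + s = 169 + s)
F = -5511 (F = -21 + 3*((62 - 32)*(59 - 120)) = -21 + 3*(30*(-61)) = -21 + 3*(-1830) = -21 - 5490 = -5511)
M(f, H) = (-5511 + f)/(2*H) (M(f, H) = (f - 5511)/(H + H) = (-5511 + f)/((2*H)) = (-5511 + f)*(1/(2*H)) = (-5511 + f)/(2*H))
M(276, 117)/P(62, 289) = ((1/2)*(-5511 + 276)/117)/(169 + 62) = ((1/2)*(1/117)*(-5235))/231 = -1745/78*1/231 = -1745/18018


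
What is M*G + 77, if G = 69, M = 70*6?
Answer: 29057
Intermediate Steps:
M = 420
M*G + 77 = 420*69 + 77 = 28980 + 77 = 29057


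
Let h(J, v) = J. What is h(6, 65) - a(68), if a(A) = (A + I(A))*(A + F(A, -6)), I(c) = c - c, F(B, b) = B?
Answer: -9242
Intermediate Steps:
I(c) = 0
a(A) = 2*A² (a(A) = (A + 0)*(A + A) = A*(2*A) = 2*A²)
h(6, 65) - a(68) = 6 - 2*68² = 6 - 2*4624 = 6 - 1*9248 = 6 - 9248 = -9242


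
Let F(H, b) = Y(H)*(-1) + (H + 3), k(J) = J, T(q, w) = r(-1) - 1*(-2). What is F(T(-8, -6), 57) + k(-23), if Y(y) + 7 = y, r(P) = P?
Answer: -13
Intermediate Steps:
Y(y) = -7 + y
T(q, w) = 1 (T(q, w) = -1 - 1*(-2) = -1 + 2 = 1)
F(H, b) = 10 (F(H, b) = (-7 + H)*(-1) + (H + 3) = (7 - H) + (3 + H) = 10)
F(T(-8, -6), 57) + k(-23) = 10 - 23 = -13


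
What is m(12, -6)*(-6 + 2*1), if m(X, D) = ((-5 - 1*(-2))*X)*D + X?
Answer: -912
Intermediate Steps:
m(X, D) = X - 3*D*X (m(X, D) = ((-5 + 2)*X)*D + X = (-3*X)*D + X = -3*D*X + X = X - 3*D*X)
m(12, -6)*(-6 + 2*1) = (12*(1 - 3*(-6)))*(-6 + 2*1) = (12*(1 + 18))*(-6 + 2) = (12*19)*(-4) = 228*(-4) = -912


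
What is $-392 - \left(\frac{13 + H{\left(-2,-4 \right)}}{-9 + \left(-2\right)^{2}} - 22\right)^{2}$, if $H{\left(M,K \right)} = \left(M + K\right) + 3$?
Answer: $-968$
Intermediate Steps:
$H{\left(M,K \right)} = 3 + K + M$ ($H{\left(M,K \right)} = \left(K + M\right) + 3 = 3 + K + M$)
$-392 - \left(\frac{13 + H{\left(-2,-4 \right)}}{-9 + \left(-2\right)^{2}} - 22\right)^{2} = -392 - \left(\frac{13 - 3}{-9 + \left(-2\right)^{2}} - 22\right)^{2} = -392 - \left(\frac{13 - 3}{-9 + 4} - 22\right)^{2} = -392 - \left(\frac{10}{-5} - 22\right)^{2} = -392 - \left(10 \left(- \frac{1}{5}\right) - 22\right)^{2} = -392 - \left(-2 - 22\right)^{2} = -392 - \left(-24\right)^{2} = -392 - 576 = -968$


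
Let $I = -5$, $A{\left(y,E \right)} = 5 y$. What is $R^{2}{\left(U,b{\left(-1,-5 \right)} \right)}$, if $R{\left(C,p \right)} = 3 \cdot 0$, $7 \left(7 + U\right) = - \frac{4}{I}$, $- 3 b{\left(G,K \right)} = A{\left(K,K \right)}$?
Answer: $0$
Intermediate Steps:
$b{\left(G,K \right)} = - \frac{5 K}{3}$
$U = - \frac{241}{35}$ ($U = -7 + \frac{\left(-4\right) \frac{1}{-5}}{7} = -7 + \frac{\left(-4\right) \left(- \frac{1}{5}\right)}{7} = -7 + \frac{1}{7} \cdot \frac{4}{5} = -7 + \frac{4}{35} = - \frac{241}{35} \approx -6.8857$)
$R{\left(C,p \right)} = 0$
$R^{2}{\left(U,b{\left(-1,-5 \right)} \right)} = 0^{2} = 0$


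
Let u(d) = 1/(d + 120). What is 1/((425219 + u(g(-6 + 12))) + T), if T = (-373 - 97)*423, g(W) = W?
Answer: 126/28527535 ≈ 4.4168e-6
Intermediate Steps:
u(d) = 1/(120 + d)
T = -198810 (T = -470*423 = -198810)
1/((425219 + u(g(-6 + 12))) + T) = 1/((425219 + 1/(120 + (-6 + 12))) - 198810) = 1/((425219 + 1/(120 + 6)) - 198810) = 1/((425219 + 1/126) - 198810) = 1/(53577595/126 - 198810) = 1/(28527535/126) = 126/28527535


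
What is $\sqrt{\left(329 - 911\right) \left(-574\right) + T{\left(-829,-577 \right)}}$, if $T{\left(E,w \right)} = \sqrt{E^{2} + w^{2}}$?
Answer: $\sqrt{334068 + 17 \sqrt{3530}} \approx 578.86$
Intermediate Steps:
$\sqrt{\left(329 - 911\right) \left(-574\right) + T{\left(-829,-577 \right)}} = \sqrt{\left(329 - 911\right) \left(-574\right) + \sqrt{\left(-829\right)^{2} + \left(-577\right)^{2}}} = \sqrt{\left(-582\right) \left(-574\right) + \sqrt{687241 + 332929}} = \sqrt{334068 + \sqrt{1020170}} = \sqrt{334068 + 17 \sqrt{3530}}$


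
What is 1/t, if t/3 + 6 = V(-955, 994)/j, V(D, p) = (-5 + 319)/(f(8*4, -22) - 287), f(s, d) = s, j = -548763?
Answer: -46644855/839607076 ≈ -0.055556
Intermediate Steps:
V(D, p) = -314/255 (V(D, p) = (-5 + 319)/(8*4 - 287) = 314/(32 - 287) = 314/(-255) = 314*(-1/255) = -314/255)
t = -839607076/46644855 (t = -18 + 3*(-314/255/(-548763)) = -18 + 3*(-314/255*(-1/548763)) = -18 + 3*(314/139934565) = -18 + 314/46644855 = -839607076/46644855 ≈ -18.000)
1/t = 1/(-839607076/46644855) = -46644855/839607076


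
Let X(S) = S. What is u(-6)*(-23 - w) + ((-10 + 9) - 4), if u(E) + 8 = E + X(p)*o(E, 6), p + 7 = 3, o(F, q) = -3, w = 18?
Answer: 77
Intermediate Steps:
p = -4 (p = -7 + 3 = -4)
u(E) = 4 + E (u(E) = -8 + (E - 4*(-3)) = -8 + (E + 12) = -8 + (12 + E) = 4 + E)
u(-6)*(-23 - w) + ((-10 + 9) - 4) = (4 - 6)*(-23 - 1*18) + ((-10 + 9) - 4) = -2*(-23 - 18) + (-1 - 4) = -2*(-41) - 5 = 82 - 5 = 77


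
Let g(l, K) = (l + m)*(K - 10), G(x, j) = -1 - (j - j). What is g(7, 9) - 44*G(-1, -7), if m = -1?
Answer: 38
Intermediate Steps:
G(x, j) = -1 (G(x, j) = -1 - 1*0 = -1 + 0 = -1)
g(l, K) = (-1 + l)*(-10 + K) (g(l, K) = (l - 1)*(K - 10) = (-1 + l)*(-10 + K))
g(7, 9) - 44*G(-1, -7) = (10 - 1*9 - 10*7 + 9*7) - 44*(-1) = (10 - 9 - 70 + 63) + 44 = -6 + 44 = 38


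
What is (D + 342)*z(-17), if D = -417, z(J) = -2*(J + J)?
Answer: -5100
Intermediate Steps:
z(J) = -4*J
(D + 342)*z(-17) = (-417 + 342)*(-4*(-17)) = -75*68 = -5100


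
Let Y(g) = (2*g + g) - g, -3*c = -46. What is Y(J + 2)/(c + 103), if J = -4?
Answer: -12/355 ≈ -0.033803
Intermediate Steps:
c = 46/3 (c = -⅓*(-46) = 46/3 ≈ 15.333)
Y(g) = 2*g (Y(g) = 3*g - g = 2*g)
Y(J + 2)/(c + 103) = (2*(-4 + 2))/(46/3 + 103) = (2*(-2))/(355/3) = (3/355)*(-4) = -12/355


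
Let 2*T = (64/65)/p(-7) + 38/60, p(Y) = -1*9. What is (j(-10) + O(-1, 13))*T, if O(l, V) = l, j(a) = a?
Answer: -6743/2340 ≈ -2.8816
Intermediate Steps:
p(Y) = -9
T = 613/2340 (T = ((64/65)/(-9) + 38/60)/2 = ((64*(1/65))*(-1/9) + 38*(1/60))/2 = ((64/65)*(-1/9) + 19/30)/2 = (-64/585 + 19/30)/2 = (1/2)*(613/1170) = 613/2340 ≈ 0.26197)
(j(-10) + O(-1, 13))*T = (-10 - 1)*(613/2340) = -11*613/2340 = -6743/2340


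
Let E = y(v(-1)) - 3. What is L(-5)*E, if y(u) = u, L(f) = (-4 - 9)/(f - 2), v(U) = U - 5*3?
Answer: -247/7 ≈ -35.286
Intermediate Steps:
v(U) = -15 + U (v(U) = U - 15 = -15 + U)
L(f) = -13/(-2 + f)
E = -19 (E = (-15 - 1) - 3 = -16 - 3 = -19)
L(-5)*E = -13/(-2 - 5)*(-19) = -13/(-7)*(-19) = -13*(-⅐)*(-19) = (13/7)*(-19) = -247/7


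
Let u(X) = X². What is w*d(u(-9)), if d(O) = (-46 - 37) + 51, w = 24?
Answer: -768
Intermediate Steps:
d(O) = -32 (d(O) = -83 + 51 = -32)
w*d(u(-9)) = 24*(-32) = -768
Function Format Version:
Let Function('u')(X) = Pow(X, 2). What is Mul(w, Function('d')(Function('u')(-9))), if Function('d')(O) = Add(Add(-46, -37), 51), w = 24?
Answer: -768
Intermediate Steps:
Function('d')(O) = -32 (Function('d')(O) = Add(-83, 51) = -32)
Mul(w, Function('d')(Function('u')(-9))) = Mul(24, -32) = -768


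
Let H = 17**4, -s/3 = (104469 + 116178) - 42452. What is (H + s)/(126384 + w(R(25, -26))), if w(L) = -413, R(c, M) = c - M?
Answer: -451064/125971 ≈ -3.5807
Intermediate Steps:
s = -534585 (s = -3*((104469 + 116178) - 42452) = -3*(220647 - 42452) = -3*178195 = -534585)
H = 83521
(H + s)/(126384 + w(R(25, -26))) = (83521 - 534585)/(126384 - 413) = -451064/125971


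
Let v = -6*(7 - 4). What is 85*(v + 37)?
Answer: 1615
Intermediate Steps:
v = -18 (v = -6*3 = -18)
85*(v + 37) = 85*(-18 + 37) = 85*19 = 1615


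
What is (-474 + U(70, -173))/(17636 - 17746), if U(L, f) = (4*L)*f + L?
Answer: 24422/55 ≈ 444.04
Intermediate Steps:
U(L, f) = L + 4*L*f (U(L, f) = 4*L*f + L = L + 4*L*f)
(-474 + U(70, -173))/(17636 - 17746) = (-474 + 70*(1 + 4*(-173)))/(17636 - 17746) = (-474 + 70*(1 - 692))/(-110) = (-474 + 70*(-691))*(-1/110) = (-474 - 48370)*(-1/110) = -48844*(-1/110) = 24422/55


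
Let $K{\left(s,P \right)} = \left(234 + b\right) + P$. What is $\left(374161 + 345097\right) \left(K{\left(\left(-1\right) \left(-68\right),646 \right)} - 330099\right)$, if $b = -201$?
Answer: $-236937970360$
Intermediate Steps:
$K{\left(s,P \right)} = 33 + P$ ($K{\left(s,P \right)} = \left(234 - 201\right) + P = 33 + P$)
$\left(374161 + 345097\right) \left(K{\left(\left(-1\right) \left(-68\right),646 \right)} - 330099\right) = \left(374161 + 345097\right) \left(\left(33 + 646\right) - 330099\right) = 719258 \left(679 - 330099\right) = 719258 \left(-329420\right) = -236937970360$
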